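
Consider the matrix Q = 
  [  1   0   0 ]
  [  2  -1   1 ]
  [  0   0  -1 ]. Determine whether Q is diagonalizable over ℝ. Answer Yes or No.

Characteristic polynomial: p(μ) = μ^3 + μ^2 - μ - 1 = (μ - 1)(μ + 1)^2.
μ = -1 has algebraic multiplicity 2; rank(Q + 1I) = 2, so geometric multiplicity = 1.
Geometric multiplicity < algebraic multiplicity, so Q is not diagonalizable.

No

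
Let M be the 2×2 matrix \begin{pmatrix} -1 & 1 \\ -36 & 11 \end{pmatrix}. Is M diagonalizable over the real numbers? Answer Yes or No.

No

Characteristic polynomial: p(s) = s^2 - 10s + 25 = (s - 5)^2.
s = 5 has algebraic multiplicity 2; rank(M − 5I) = 1, so geometric multiplicity = 1.
Geometric multiplicity < algebraic multiplicity, so M is not diagonalizable.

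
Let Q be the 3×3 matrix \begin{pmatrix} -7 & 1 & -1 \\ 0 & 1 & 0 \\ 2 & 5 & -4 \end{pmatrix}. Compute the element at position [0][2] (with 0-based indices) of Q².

11

Characteristic polynomial: s^3 + 10s^2 + 19s - 30 = (s - 1)(s + 5)(s + 6), so the eigenvalues are -6, -5, 1.
s=1: eigenvector (0, 1, 1).
s=-5: eigenvector (1, 0, -2).
s=-6: eigenvector (1, 0, -1).
P = [[0, 1, 1], [1, 0, 0], [1, -2, -1]], D = diag(1, -5, -6), P⁻¹ = [[0, 1, 0], [-1, 1, -1], [2, -1, 1]].
Q² = P·diag(1, 25, 36)·P⁻¹ = [[47, -11, 11], [0, 1, 0], [-22, -13, 14]].
The requested entry is 11.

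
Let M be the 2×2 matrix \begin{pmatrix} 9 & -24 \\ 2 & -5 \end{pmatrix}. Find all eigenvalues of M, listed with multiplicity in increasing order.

Characteristic polynomial: p(μ) = μ^2 - 4μ + 3 = (μ - 3)(μ - 1).
Roots (with multiplicity): 1, 3.

1, 3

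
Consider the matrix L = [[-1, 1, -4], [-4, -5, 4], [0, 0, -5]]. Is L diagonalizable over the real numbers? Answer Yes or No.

Characteristic polynomial: p(μ) = μ^3 + 11μ^2 + 39μ + 45 = (μ + 3)^2(μ + 5).
μ = -3 has algebraic multiplicity 2; rank(L + 3I) = 2, so geometric multiplicity = 1.
Geometric multiplicity < algebraic multiplicity, so L is not diagonalizable.

No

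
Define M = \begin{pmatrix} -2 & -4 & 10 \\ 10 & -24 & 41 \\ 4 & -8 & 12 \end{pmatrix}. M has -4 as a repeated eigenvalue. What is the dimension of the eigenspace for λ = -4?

M + 4I = [[2, -4, 10], [10, -20, 41], [4, -8, 16]].
This matrix has rank 2, so its null space has dimension 3 − 2 = 1.

1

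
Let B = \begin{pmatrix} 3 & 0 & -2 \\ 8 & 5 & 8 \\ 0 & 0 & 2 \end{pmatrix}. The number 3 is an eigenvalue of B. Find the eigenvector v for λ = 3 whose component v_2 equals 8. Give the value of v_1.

-2

B − 3I = [[0, 0, -2], [8, 2, 8], [0, 0, -1]].
Solving (B − 3I)v = 0 gives the eigenspace spanned by (-2, 8, 0).
With v_2 = 8, v = (-2, 8, 0), so v_1 = -2.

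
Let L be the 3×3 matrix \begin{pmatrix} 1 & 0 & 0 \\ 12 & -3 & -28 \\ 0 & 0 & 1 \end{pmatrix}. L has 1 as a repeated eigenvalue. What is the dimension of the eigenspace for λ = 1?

L − 1I = [[0, 0, 0], [12, -4, -28], [0, 0, 0]].
This matrix has rank 1, so its null space has dimension 3 − 1 = 2.

2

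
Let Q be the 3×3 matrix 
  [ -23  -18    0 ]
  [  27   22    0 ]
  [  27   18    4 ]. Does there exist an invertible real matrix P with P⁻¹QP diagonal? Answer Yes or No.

Characteristic polynomial: p(μ) = μ^3 - 3μ^2 - 24μ + 80 = (μ - 4)^2(μ + 5).
μ = 4 has algebraic multiplicity 2; rank(Q − 4I) = 1, so geometric multiplicity = 2.
Every eigenvalue has geometric = algebraic multiplicity, so Q is diagonalizable.

Yes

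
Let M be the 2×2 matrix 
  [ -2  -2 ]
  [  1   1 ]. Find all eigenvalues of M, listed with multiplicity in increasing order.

-1, 0

Characteristic polynomial: p(μ) = μ^2 + μ = μ(μ + 1).
Roots (with multiplicity): -1, 0.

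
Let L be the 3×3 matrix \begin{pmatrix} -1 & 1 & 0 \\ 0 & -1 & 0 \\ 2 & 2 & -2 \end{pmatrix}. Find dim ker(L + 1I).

1

L + 1I = [[0, 1, 0], [0, 0, 0], [2, 2, -1]].
This matrix has rank 2, so its null space has dimension 3 − 2 = 1.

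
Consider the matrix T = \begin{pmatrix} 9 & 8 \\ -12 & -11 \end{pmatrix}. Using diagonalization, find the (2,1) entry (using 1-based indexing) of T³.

-84

Characteristic polynomial: r^2 + 2r - 3 = (r - 1)(r + 3), so the eigenvalues are -3, 1.
r=1: eigenvector (-1, 1).
r=-3: eigenvector (-2, 3).
P = [[-1, -2], [1, 3]], D = diag(1, -3), P⁻¹ = [[-3, -2], [1, 1]].
T³ = P·diag(1, -27)·P⁻¹ = [[57, 56], [-84, -83]].
The requested entry is -84.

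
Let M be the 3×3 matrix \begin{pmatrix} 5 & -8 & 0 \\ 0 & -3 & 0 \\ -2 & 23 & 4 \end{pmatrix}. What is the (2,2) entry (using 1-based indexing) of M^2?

Characteristic polynomial: t^3 - 6t^2 - 7t + 60 = (t - 5)(t - 4)(t + 3), so the eigenvalues are -3, 4, 5.
t=4: eigenvector (0, 0, 1).
t=-3: eigenvector (1, 1, -3).
t=5: eigenvector (1, 0, -2).
P = [[0, 1, 1], [0, 1, 0], [1, -3, -2]], D = diag(4, -3, 5), P⁻¹ = [[2, 1, 1], [0, 1, 0], [1, -1, 0]].
M² = P·diag(16, 9, 25)·P⁻¹ = [[25, -16, 0], [0, 9, 0], [-18, 39, 16]].
The requested entry is 9.

9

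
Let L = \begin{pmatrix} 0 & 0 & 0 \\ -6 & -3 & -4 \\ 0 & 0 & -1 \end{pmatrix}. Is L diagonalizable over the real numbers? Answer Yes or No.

Characteristic polynomial: p(λ) = λ^3 + 4λ^2 + 3λ = λ(λ + 1)(λ + 3).
All 3 eigenvalues are distinct, so L is diagonalizable.

Yes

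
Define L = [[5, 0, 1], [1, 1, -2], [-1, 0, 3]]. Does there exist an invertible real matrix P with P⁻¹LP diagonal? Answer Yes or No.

Characteristic polynomial: p(λ) = λ^3 - 9λ^2 + 24λ - 16 = (λ - 4)^2(λ - 1).
λ = 4 has algebraic multiplicity 2; rank(L − 4I) = 2, so geometric multiplicity = 1.
Geometric multiplicity < algebraic multiplicity, so L is not diagonalizable.

No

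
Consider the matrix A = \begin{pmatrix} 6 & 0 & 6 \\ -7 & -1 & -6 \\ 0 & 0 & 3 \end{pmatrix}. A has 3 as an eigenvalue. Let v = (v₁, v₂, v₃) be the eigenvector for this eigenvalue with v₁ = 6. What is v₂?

A − 3I = [[3, 0, 6], [-7, -4, -6], [0, 0, 0]].
Solving (A − 3I)v = 0 gives the eigenspace spanned by (6, -6, -3).
With v₁ = 6, v = (6, -6, -3), so v₂ = -6.

-6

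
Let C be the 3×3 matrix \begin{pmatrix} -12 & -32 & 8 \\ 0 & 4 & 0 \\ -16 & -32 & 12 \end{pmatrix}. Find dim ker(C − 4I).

2

C − 4I = [[-16, -32, 8], [0, 0, 0], [-16, -32, 8]].
This matrix has rank 1, so its null space has dimension 3 − 1 = 2.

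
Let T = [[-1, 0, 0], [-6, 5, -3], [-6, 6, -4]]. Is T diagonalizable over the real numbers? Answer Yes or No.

Characteristic polynomial: p(λ) = λ^3 - 3λ - 2 = (λ - 2)(λ + 1)^2.
λ = -1 has algebraic multiplicity 2; rank(T + 1I) = 1, so geometric multiplicity = 2.
Every eigenvalue has geometric = algebraic multiplicity, so T is diagonalizable.

Yes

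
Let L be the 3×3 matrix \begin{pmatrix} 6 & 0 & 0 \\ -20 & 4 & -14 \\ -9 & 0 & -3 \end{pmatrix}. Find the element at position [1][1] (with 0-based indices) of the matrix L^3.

64

Characteristic polynomial: s^3 - 7s^2 - 6s + 72 = (s - 6)(s - 4)(s + 3), so the eigenvalues are -3, 4, 6.
s=6: eigenvector (1, -3, -1).
s=4: eigenvector (0, 1, 0).
s=-3: eigenvector (0, 2, 1).
P = [[1, 0, 0], [-3, 1, 2], [-1, 0, 1]], D = diag(6, 4, -3), P⁻¹ = [[1, 0, 0], [1, 1, -2], [1, 0, 1]].
L³ = P·diag(216, 64, -27)·P⁻¹ = [[216, 0, 0], [-638, 64, -182], [-243, 0, -27]].
The requested entry is 64.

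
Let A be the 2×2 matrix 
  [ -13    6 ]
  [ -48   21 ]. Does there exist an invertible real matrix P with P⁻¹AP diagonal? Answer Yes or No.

Yes

Characteristic polynomial: p(t) = t^2 - 8t + 15 = (t - 5)(t - 3).
All 2 eigenvalues are distinct, so A is diagonalizable.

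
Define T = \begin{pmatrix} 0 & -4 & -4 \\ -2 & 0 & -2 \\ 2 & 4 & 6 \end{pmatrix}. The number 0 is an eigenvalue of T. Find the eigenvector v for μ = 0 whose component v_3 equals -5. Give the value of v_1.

T = [[0, -4, -4], [-2, 0, -2], [2, 4, 6]].
Solving (T)v = 0 gives the eigenspace spanned by (5, 5, -5).
With v_3 = -5, v = (5, 5, -5), so v_1 = 5.

5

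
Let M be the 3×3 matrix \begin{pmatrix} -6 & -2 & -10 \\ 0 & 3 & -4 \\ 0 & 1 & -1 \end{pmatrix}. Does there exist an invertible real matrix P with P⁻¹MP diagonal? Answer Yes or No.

No

Characteristic polynomial: p(t) = t^3 + 4t^2 - 11t + 6 = (t - 1)^2(t + 6).
t = 1 has algebraic multiplicity 2; rank(M − 1I) = 2, so geometric multiplicity = 1.
Geometric multiplicity < algebraic multiplicity, so M is not diagonalizable.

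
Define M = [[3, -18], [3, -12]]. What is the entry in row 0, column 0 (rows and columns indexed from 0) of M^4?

-2349

Characteristic polynomial: λ^2 + 9λ + 18 = (λ + 3)(λ + 6), so the eigenvalues are -6, -3.
λ=-3: eigenvector (3, 1).
λ=-6: eigenvector (2, 1).
P = [[3, 2], [1, 1]], D = diag(-3, -6), P⁻¹ = [[1, -2], [-1, 3]].
M⁴ = P·diag(81, 1296)·P⁻¹ = [[-2349, 7290], [-1215, 3726]].
The requested entry is -2349.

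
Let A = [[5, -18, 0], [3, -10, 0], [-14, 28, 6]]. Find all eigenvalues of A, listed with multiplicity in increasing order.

Characteristic polynomial: p(r) = r^3 - r^2 - 26r - 24 = (r - 6)(r + 1)(r + 4).
Roots (with multiplicity): -4, -1, 6.

-4, -1, 6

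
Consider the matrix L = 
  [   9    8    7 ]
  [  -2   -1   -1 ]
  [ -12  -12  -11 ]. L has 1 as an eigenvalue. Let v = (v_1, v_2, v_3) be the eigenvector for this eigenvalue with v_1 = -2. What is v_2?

L − 1I = [[8, 8, 7], [-2, -2, -1], [-12, -12, -12]].
Solving (L − 1I)v = 0 gives the eigenspace spanned by (-2, 2, 0).
With v_1 = -2, v = (-2, 2, 0), so v_2 = 2.

2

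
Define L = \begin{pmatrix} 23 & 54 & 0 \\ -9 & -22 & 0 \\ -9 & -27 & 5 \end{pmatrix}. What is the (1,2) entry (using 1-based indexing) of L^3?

1134

Characteristic polynomial: λ^3 - 6λ^2 - 15λ + 100 = (λ - 5)^2(λ + 4), so the eigenvalues are -4, 5, 5.
λ=5: eigenvector (3, -1, 0).
λ=5: eigenvector (0, 0, 1).
λ=-4: eigenvector (-2, 1, 1).
P = [[3, 0, -2], [-1, 0, 1], [0, 1, 1]], D = diag(5, 5, -4), P⁻¹ = [[1, 2, 0], [-1, -3, 1], [1, 3, 0]].
L³ = P·diag(125, 125, -64)·P⁻¹ = [[503, 1134, 0], [-189, -442, 0], [-189, -567, 125]].
The requested entry is 1134.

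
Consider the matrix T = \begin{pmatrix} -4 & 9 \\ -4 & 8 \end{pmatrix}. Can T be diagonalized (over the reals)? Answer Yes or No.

Characteristic polynomial: p(μ) = μ^2 - 4μ + 4 = (μ - 2)^2.
μ = 2 has algebraic multiplicity 2; rank(T − 2I) = 1, so geometric multiplicity = 1.
Geometric multiplicity < algebraic multiplicity, so T is not diagonalizable.

No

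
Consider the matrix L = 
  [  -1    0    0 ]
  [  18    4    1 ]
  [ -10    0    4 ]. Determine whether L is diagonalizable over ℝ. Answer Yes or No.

Characteristic polynomial: p(r) = r^3 - 7r^2 + 8r + 16 = (r - 4)^2(r + 1).
r = 4 has algebraic multiplicity 2; rank(L − 4I) = 2, so geometric multiplicity = 1.
Geometric multiplicity < algebraic multiplicity, so L is not diagonalizable.

No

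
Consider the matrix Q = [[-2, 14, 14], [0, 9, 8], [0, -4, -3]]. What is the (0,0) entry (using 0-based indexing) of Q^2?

4

Characteristic polynomial: s^3 - 4s^2 - 7s + 10 = (s - 5)(s - 1)(s + 2), so the eigenvalues are -2, 1, 5.
s=-2: eigenvector (1, 0, 0).
s=5: eigenvector (2, 2, -1).
s=1: eigenvector (0, -1, 1).
P = [[1, 2, 0], [0, 2, -1], [0, -1, 1]], D = diag(-2, 5, 1), P⁻¹ = [[1, -2, -2], [0, 1, 1], [0, 1, 2]].
Q² = P·diag(4, 25, 1)·P⁻¹ = [[4, 42, 42], [0, 49, 48], [0, -24, -23]].
The requested entry is 4.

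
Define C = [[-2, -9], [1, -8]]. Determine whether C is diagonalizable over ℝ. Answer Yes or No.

No

Characteristic polynomial: p(s) = s^2 + 10s + 25 = (s + 5)^2.
s = -5 has algebraic multiplicity 2; rank(C + 5I) = 1, so geometric multiplicity = 1.
Geometric multiplicity < algebraic multiplicity, so C is not diagonalizable.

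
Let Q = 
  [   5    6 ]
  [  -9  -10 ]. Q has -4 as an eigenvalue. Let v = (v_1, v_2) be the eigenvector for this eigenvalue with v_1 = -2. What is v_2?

3

Q + 4I = [[9, 6], [-9, -6]].
Solving (Q + 4I)v = 0 gives the eigenspace spanned by (-2, 3).
With v_1 = -2, v = (-2, 3), so v_2 = 3.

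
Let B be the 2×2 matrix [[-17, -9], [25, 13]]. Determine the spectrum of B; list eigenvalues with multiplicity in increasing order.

Characteristic polynomial: p(λ) = λ^2 + 4λ + 4 = (λ + 2)^2.
Roots (with multiplicity): -2, -2.

-2, -2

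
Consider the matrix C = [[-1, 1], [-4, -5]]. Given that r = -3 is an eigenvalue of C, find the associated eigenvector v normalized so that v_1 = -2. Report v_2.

4

C + 3I = [[2, 1], [-4, -2]].
Solving (C + 3I)v = 0 gives the eigenspace spanned by (-2, 4).
With v_1 = -2, v = (-2, 4), so v_2 = 4.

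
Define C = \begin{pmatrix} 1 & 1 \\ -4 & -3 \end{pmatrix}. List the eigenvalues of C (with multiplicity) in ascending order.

Characteristic polynomial: p(μ) = μ^2 + 2μ + 1 = (μ + 1)^2.
Roots (with multiplicity): -1, -1.

-1, -1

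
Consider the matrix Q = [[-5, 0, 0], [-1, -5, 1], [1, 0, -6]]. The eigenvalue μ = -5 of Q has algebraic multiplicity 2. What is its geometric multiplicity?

Q + 5I = [[0, 0, 0], [-1, 0, 1], [1, 0, -1]].
This matrix has rank 1, so its null space has dimension 3 − 1 = 2.

2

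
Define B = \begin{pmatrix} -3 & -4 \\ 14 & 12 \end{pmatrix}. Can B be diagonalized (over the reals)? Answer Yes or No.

Characteristic polynomial: p(r) = r^2 - 9r + 20 = (r - 5)(r - 4).
All 2 eigenvalues are distinct, so B is diagonalizable.

Yes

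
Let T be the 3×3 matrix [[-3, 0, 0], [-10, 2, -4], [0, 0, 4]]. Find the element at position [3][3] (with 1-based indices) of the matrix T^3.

Characteristic polynomial: μ^3 - 3μ^2 - 10μ + 24 = (μ - 4)(μ - 2)(μ + 3), so the eigenvalues are -3, 2, 4.
μ=2: eigenvector (0, 1, 0).
μ=-3: eigenvector (1, 2, 0).
μ=4: eigenvector (0, -2, 1).
P = [[0, 1, 0], [1, 2, -2], [0, 0, 1]], D = diag(2, -3, 4), P⁻¹ = [[-2, 1, 2], [1, 0, 0], [0, 0, 1]].
T³ = P·diag(8, -27, 64)·P⁻¹ = [[-27, 0, 0], [-70, 8, -112], [0, 0, 64]].
The requested entry is 64.

64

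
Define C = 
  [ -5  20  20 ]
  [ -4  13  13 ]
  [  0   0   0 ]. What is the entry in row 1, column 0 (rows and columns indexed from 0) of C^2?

Characteristic polynomial: s^3 - 8s^2 + 15s = s(s - 5)(s - 3), so the eigenvalues are 0, 3, 5.
s=3: eigenvector (5, 2, 0).
s=5: eigenvector (2, 1, 0).
s=0: eigenvector (0, -1, 1).
P = [[5, 2, 0], [2, 1, -1], [0, 0, 1]], D = diag(3, 5, 0), P⁻¹ = [[1, -2, -2], [-2, 5, 5], [0, 0, 1]].
C² = P·diag(9, 25, 0)·P⁻¹ = [[-55, 160, 160], [-32, 89, 89], [0, 0, 0]].
The requested entry is -32.

-32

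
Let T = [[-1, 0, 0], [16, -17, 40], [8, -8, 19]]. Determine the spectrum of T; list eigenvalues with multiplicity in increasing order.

-1, -1, 3

Characteristic polynomial: p(r) = r^3 - r^2 - 5r - 3 = (r - 3)(r + 1)^2.
Roots (with multiplicity): -1, -1, 3.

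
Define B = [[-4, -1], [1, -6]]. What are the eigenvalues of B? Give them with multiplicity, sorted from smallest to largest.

Characteristic polynomial: p(μ) = μ^2 + 10μ + 25 = (μ + 5)^2.
Roots (with multiplicity): -5, -5.

-5, -5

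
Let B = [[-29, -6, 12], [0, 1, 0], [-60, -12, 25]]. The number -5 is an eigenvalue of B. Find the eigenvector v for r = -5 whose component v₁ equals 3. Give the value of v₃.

6

B + 5I = [[-24, -6, 12], [0, 6, 0], [-60, -12, 30]].
Solving (B + 5I)v = 0 gives the eigenspace spanned by (3, 0, 6).
With v₁ = 3, v = (3, 0, 6), so v₃ = 6.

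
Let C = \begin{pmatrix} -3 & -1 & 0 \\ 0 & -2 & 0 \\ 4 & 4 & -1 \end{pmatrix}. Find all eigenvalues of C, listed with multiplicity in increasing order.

Characteristic polynomial: p(μ) = μ^3 + 6μ^2 + 11μ + 6 = (μ + 1)(μ + 2)(μ + 3).
Roots (with multiplicity): -3, -2, -1.

-3, -2, -1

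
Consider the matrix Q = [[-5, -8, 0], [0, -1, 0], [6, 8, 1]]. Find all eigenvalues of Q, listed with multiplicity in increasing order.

Characteristic polynomial: p(s) = s^3 + 5s^2 - s - 5 = (s - 1)(s + 1)(s + 5).
Roots (with multiplicity): -5, -1, 1.

-5, -1, 1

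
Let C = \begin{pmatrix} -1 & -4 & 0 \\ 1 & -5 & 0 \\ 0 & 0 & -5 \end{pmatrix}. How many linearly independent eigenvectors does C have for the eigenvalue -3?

1

C + 3I = [[2, -4, 0], [1, -2, 0], [0, 0, -2]].
This matrix has rank 2, so its null space has dimension 3 − 2 = 1.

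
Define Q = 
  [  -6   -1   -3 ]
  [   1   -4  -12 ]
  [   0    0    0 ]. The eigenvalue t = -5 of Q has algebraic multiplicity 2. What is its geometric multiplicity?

Q + 5I = [[-1, -1, -3], [1, 1, -12], [0, 0, 5]].
This matrix has rank 2, so its null space has dimension 3 − 2 = 1.

1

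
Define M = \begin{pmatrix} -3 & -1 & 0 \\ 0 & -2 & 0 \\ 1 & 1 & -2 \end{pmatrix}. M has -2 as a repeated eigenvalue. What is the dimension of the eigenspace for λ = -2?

2

M + 2I = [[-1, -1, 0], [0, 0, 0], [1, 1, 0]].
This matrix has rank 1, so its null space has dimension 3 − 1 = 2.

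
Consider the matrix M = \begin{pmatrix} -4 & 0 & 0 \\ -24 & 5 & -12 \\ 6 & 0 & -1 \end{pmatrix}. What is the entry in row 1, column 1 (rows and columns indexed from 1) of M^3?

-64

Characteristic polynomial: r^3 - 21r - 20 = (r - 5)(r + 1)(r + 4), so the eigenvalues are -4, -1, 5.
r=-4: eigenvector (1, 0, -2).
r=5: eigenvector (0, 1, 0).
r=-1: eigenvector (0, 2, 1).
P = [[1, 0, 0], [0, 1, 2], [-2, 0, 1]], D = diag(-4, 5, -1), P⁻¹ = [[1, 0, 0], [-4, 1, -2], [2, 0, 1]].
M³ = P·diag(-64, 125, -1)·P⁻¹ = [[-64, 0, 0], [-504, 125, -252], [126, 0, -1]].
The requested entry is -64.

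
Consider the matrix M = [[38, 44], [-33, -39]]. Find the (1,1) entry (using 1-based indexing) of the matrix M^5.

35828

Characteristic polynomial: s^2 + s - 30 = (s - 5)(s + 6), so the eigenvalues are -6, 5.
s=-6: eigenvector (1, -1).
s=5: eigenvector (4, -3).
P = [[1, 4], [-1, -3]], D = diag(-6, 5), P⁻¹ = [[-3, -4], [1, 1]].
M⁵ = P·diag(-7776, 3125)·P⁻¹ = [[35828, 43604], [-32703, -40479]].
The requested entry is 35828.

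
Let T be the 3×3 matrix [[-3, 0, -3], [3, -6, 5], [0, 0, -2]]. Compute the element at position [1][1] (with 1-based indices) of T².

9

Characteristic polynomial: μ^3 + 11μ^2 + 36μ + 36 = (μ + 2)(μ + 3)(μ + 6), so the eigenvalues are -6, -3, -2.
μ=-3: eigenvector (1, 1, 0).
μ=-6: eigenvector (0, 1, 0).
μ=-2: eigenvector (-3, -1, 1).
P = [[1, 0, -3], [1, 1, -1], [0, 0, 1]], D = diag(-3, -6, -2), P⁻¹ = [[1, 0, 3], [-1, 1, -2], [0, 0, 1]].
T² = P·diag(9, 36, 4)·P⁻¹ = [[9, 0, 15], [-27, 36, -49], [0, 0, 4]].
The requested entry is 9.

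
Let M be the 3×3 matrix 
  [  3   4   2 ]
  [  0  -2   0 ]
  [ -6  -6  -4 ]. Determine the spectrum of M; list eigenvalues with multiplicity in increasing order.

Characteristic polynomial: p(s) = s^3 + 3s^2 + 2s = s(s + 1)(s + 2).
Roots (with multiplicity): -2, -1, 0.

-2, -1, 0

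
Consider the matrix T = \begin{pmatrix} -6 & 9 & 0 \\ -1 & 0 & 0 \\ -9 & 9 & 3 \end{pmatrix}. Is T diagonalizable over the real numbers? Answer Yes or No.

Characteristic polynomial: p(s) = s^3 + 3s^2 - 9s - 27 = (s - 3)(s + 3)^2.
s = -3 has algebraic multiplicity 2; rank(T + 3I) = 2, so geometric multiplicity = 1.
Geometric multiplicity < algebraic multiplicity, so T is not diagonalizable.

No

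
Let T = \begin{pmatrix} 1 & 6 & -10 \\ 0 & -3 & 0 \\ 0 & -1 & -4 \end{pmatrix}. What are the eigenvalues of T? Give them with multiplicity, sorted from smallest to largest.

Characteristic polynomial: p(r) = r^3 + 6r^2 + 5r - 12 = (r - 1)(r + 3)(r + 4).
Roots (with multiplicity): -4, -3, 1.

-4, -3, 1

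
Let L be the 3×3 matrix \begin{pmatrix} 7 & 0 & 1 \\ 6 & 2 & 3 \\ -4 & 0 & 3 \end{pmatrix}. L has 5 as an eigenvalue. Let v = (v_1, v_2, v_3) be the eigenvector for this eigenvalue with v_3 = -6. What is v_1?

L − 5I = [[2, 0, 1], [6, -3, 3], [-4, 0, -2]].
Solving (L − 5I)v = 0 gives the eigenspace spanned by (3, 0, -6).
With v_3 = -6, v = (3, 0, -6), so v_1 = 3.

3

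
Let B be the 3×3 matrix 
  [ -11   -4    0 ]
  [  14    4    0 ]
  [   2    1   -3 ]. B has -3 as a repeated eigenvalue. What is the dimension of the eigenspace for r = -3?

B + 3I = [[-8, -4, 0], [14, 7, 0], [2, 1, 0]].
This matrix has rank 1, so its null space has dimension 3 − 1 = 2.

2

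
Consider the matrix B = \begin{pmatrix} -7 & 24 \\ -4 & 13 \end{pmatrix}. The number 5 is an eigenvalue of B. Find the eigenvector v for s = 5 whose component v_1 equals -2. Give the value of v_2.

-1

B − 5I = [[-12, 24], [-4, 8]].
Solving (B − 5I)v = 0 gives the eigenspace spanned by (-2, -1).
With v_1 = -2, v = (-2, -1), so v_2 = -1.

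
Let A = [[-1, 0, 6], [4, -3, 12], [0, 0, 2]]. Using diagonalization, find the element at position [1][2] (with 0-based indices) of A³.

36

Characteristic polynomial: μ^3 + 2μ^2 - 5μ - 6 = (μ - 2)(μ + 1)(μ + 3), so the eigenvalues are -3, -1, 2.
μ=-3: eigenvector (0, 1, 0).
μ=-1: eigenvector (1, 2, 0).
μ=2: eigenvector (2, 4, 1).
P = [[0, 1, 2], [1, 2, 4], [0, 0, 1]], D = diag(-3, -1, 2), P⁻¹ = [[-2, 1, 0], [1, 0, -2], [0, 0, 1]].
A³ = P·diag(-27, -1, 8)·P⁻¹ = [[-1, 0, 18], [52, -27, 36], [0, 0, 8]].
The requested entry is 36.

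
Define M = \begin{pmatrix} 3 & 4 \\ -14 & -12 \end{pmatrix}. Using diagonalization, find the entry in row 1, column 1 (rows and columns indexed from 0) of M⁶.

96328

Characteristic polynomial: λ^2 + 9λ + 20 = (λ + 4)(λ + 5), so the eigenvalues are -5, -4.
λ=-5: eigenvector (1, -2).
λ=-4: eigenvector (4, -7).
P = [[1, 4], [-2, -7]], D = diag(-5, -4), P⁻¹ = [[-7, -4], [2, 1]].
M⁶ = P·diag(15625, 4096)·P⁻¹ = [[-76607, -46116], [161406, 96328]].
The requested entry is 96328.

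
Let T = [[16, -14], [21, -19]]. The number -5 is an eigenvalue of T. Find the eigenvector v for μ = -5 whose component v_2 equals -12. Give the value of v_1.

T + 5I = [[21, -14], [21, -14]].
Solving (T + 5I)v = 0 gives the eigenspace spanned by (-8, -12).
With v_2 = -12, v = (-8, -12), so v_1 = -8.

-8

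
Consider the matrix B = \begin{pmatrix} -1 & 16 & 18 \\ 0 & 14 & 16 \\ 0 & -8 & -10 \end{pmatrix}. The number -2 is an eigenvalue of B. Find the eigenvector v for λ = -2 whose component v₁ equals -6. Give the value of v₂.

-3

B + 2I = [[1, 16, 18], [0, 16, 16], [0, -8, -8]].
Solving (B + 2I)v = 0 gives the eigenspace spanned by (-6, -3, 3).
With v₁ = -6, v = (-6, -3, 3), so v₂ = -3.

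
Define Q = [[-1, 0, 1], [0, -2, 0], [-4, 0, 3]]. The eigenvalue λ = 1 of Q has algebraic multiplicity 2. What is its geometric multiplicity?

Q − 1I = [[-2, 0, 1], [0, -3, 0], [-4, 0, 2]].
This matrix has rank 2, so its null space has dimension 3 − 2 = 1.

1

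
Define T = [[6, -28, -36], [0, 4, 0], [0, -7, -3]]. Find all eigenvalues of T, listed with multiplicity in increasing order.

Characteristic polynomial: p(μ) = μ^3 - 7μ^2 - 6μ + 72 = (μ - 6)(μ - 4)(μ + 3).
Roots (with multiplicity): -3, 4, 6.

-3, 4, 6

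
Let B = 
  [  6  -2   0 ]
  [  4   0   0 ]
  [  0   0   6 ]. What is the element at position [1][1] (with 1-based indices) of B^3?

Characteristic polynomial: s^3 - 12s^2 + 44s - 48 = (s - 6)(s - 4)(s - 2), so the eigenvalues are 2, 4, 6.
s=6: eigenvector (0, 0, 1).
s=2: eigenvector (1, 2, 0).
s=4: eigenvector (1, 1, 0).
P = [[0, 1, 1], [0, 2, 1], [1, 0, 0]], D = diag(6, 2, 4), P⁻¹ = [[0, 0, 1], [-1, 1, 0], [2, -1, 0]].
B³ = P·diag(216, 8, 64)·P⁻¹ = [[120, -56, 0], [112, -48, 0], [0, 0, 216]].
The requested entry is 120.

120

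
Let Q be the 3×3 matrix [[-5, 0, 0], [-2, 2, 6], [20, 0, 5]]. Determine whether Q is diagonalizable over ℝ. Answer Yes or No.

Yes

Characteristic polynomial: p(s) = s^3 - 2s^2 - 25s + 50 = (s - 5)(s - 2)(s + 5).
All 3 eigenvalues are distinct, so Q is diagonalizable.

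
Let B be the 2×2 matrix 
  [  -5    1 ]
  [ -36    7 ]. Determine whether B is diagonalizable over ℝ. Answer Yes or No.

No

Characteristic polynomial: p(r) = r^2 - 2r + 1 = (r - 1)^2.
r = 1 has algebraic multiplicity 2; rank(B − 1I) = 1, so geometric multiplicity = 1.
Geometric multiplicity < algebraic multiplicity, so B is not diagonalizable.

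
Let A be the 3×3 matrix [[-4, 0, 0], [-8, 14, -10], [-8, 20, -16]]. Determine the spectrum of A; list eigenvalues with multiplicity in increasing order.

-6, -4, 4

Characteristic polynomial: p(μ) = μ^3 + 6μ^2 - 16μ - 96 = (μ - 4)(μ + 4)(μ + 6).
Roots (with multiplicity): -6, -4, 4.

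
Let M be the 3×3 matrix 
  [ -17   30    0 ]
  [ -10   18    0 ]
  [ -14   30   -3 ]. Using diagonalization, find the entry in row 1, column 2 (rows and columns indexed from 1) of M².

Characteristic polynomial: λ^3 + 2λ^2 - 9λ - 18 = (λ - 3)(λ + 2)(λ + 3), so the eigenvalues are -3, -2, 3.
λ=-3: eigenvector (0, 0, 1).
λ=-2: eigenvector (2, 1, 2).
λ=3: eigenvector (-3, -2, -3).
P = [[0, 2, -3], [0, 1, -2], [1, 2, -3]], D = diag(-3, -2, 3), P⁻¹ = [[-1, 0, 1], [2, -3, 0], [1, -2, 0]].
M² = P·diag(9, 4, 9)·P⁻¹ = [[-11, 30, 0], [-10, 24, 0], [-20, 30, 9]].
The requested entry is 30.

30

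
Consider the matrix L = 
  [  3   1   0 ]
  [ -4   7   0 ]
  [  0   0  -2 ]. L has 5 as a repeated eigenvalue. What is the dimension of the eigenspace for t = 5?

1

L − 5I = [[-2, 1, 0], [-4, 2, 0], [0, 0, -7]].
This matrix has rank 2, so its null space has dimension 3 − 2 = 1.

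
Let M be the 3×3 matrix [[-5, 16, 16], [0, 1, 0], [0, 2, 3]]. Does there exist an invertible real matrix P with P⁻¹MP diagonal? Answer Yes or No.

Yes

Characteristic polynomial: p(s) = s^3 + s^2 - 17s + 15 = (s - 3)(s - 1)(s + 5).
All 3 eigenvalues are distinct, so M is diagonalizable.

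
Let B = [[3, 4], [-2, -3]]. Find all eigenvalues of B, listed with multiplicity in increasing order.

Characteristic polynomial: p(t) = t^2 - 1 = (t - 1)(t + 1).
Roots (with multiplicity): -1, 1.

-1, 1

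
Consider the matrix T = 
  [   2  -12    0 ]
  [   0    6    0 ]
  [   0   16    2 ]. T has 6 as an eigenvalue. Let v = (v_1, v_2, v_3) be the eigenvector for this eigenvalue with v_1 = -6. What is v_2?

2

T − 6I = [[-4, -12, 0], [0, 0, 0], [0, 16, -4]].
Solving (T − 6I)v = 0 gives the eigenspace spanned by (-6, 2, 8).
With v_1 = -6, v = (-6, 2, 8), so v_2 = 2.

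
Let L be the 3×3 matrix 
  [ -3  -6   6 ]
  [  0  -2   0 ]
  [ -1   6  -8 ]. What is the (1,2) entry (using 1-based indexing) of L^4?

4026

Characteristic polynomial: μ^3 + 13μ^2 + 52μ + 60 = (μ + 2)(μ + 5)(μ + 6), so the eigenvalues are -6, -5, -2.
μ=-5: eigenvector (3, 0, -1).
μ=-2: eigenvector (0, 1, 1).
μ=-6: eigenvector (-2, 0, 1).
P = [[3, 0, -2], [0, 1, 0], [-1, 1, 1]], D = diag(-5, -2, -6), P⁻¹ = [[1, -2, 2], [0, 1, 0], [1, -3, 3]].
L⁴ = P·diag(625, 16, 1296)·P⁻¹ = [[-717, 4026, -4026], [0, 16, 0], [671, -2622, 2638]].
The requested entry is 4026.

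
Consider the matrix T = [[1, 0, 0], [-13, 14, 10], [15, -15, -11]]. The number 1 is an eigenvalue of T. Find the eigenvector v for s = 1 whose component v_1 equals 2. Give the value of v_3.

0

T − 1I = [[0, 0, 0], [-13, 13, 10], [15, -15, -12]].
Solving (T − 1I)v = 0 gives the eigenspace spanned by (2, 2, 0).
With v_1 = 2, v = (2, 2, 0), so v_3 = 0.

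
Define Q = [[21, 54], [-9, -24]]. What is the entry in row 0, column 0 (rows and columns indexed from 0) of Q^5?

16281

Characteristic polynomial: t^2 + 3t - 18 = (t - 3)(t + 6), so the eigenvalues are -6, 3.
t=3: eigenvector (3, -1).
t=-6: eigenvector (-2, 1).
P = [[3, -2], [-1, 1]], D = diag(3, -6), P⁻¹ = [[1, 2], [1, 3]].
Q⁵ = P·diag(243, -7776)·P⁻¹ = [[16281, 48114], [-8019, -23814]].
The requested entry is 16281.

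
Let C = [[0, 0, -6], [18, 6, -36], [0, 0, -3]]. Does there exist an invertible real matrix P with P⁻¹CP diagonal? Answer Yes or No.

Yes

Characteristic polynomial: p(λ) = λ^3 - 3λ^2 - 18λ = λ(λ - 6)(λ + 3).
All 3 eigenvalues are distinct, so C is diagonalizable.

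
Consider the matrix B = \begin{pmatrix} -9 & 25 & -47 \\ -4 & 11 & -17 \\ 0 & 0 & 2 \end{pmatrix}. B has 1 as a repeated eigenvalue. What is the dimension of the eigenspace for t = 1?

1

B − 1I = [[-10, 25, -47], [-4, 10, -17], [0, 0, 1]].
This matrix has rank 2, so its null space has dimension 3 − 2 = 1.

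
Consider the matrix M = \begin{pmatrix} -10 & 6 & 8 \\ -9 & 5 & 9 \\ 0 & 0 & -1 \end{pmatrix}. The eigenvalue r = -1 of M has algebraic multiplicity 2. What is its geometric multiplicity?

M + 1I = [[-9, 6, 8], [-9, 6, 9], [0, 0, 0]].
This matrix has rank 2, so its null space has dimension 3 − 2 = 1.

1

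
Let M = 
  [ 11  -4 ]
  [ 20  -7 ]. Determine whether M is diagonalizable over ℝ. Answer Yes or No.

Yes

Characteristic polynomial: p(s) = s^2 - 4s + 3 = (s - 3)(s - 1).
All 2 eigenvalues are distinct, so M is diagonalizable.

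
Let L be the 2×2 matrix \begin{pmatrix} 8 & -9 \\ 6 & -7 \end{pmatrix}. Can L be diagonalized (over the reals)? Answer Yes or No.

Yes

Characteristic polynomial: p(μ) = μ^2 - μ - 2 = (μ - 2)(μ + 1).
All 2 eigenvalues are distinct, so L is diagonalizable.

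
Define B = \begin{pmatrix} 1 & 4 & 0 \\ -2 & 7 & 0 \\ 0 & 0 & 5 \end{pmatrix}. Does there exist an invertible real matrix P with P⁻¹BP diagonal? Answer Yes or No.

Yes

Characteristic polynomial: p(t) = t^3 - 13t^2 + 55t - 75 = (t - 5)^2(t - 3).
t = 5 has algebraic multiplicity 2; rank(B − 5I) = 1, so geometric multiplicity = 2.
Every eigenvalue has geometric = algebraic multiplicity, so B is diagonalizable.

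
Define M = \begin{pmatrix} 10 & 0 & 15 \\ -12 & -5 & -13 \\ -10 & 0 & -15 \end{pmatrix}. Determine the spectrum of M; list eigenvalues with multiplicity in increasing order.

Characteristic polynomial: p(λ) = λ^3 + 10λ^2 + 25λ = λ(λ + 5)^2.
Roots (with multiplicity): -5, -5, 0.

-5, -5, 0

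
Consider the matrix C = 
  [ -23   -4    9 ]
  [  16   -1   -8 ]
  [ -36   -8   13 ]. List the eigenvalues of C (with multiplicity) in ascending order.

-5, -5, -1

Characteristic polynomial: p(t) = t^3 + 11t^2 + 35t + 25 = (t + 1)(t + 5)^2.
Roots (with multiplicity): -5, -5, -1.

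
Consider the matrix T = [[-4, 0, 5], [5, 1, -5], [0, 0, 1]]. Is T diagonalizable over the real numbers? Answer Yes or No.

Yes

Characteristic polynomial: p(μ) = μ^3 + 2μ^2 - 7μ + 4 = (μ - 1)^2(μ + 4).
μ = 1 has algebraic multiplicity 2; rank(T − 1I) = 1, so geometric multiplicity = 2.
Every eigenvalue has geometric = algebraic multiplicity, so T is diagonalizable.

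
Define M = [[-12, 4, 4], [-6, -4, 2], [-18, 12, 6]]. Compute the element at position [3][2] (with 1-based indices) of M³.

Characteristic polynomial: λ^3 + 10λ^2 + 24λ = λ(λ + 4)(λ + 6), so the eigenvalues are -6, -4, 0.
λ=-6: eigenvector (0, 1, -1).
λ=-4: eigenvector (1, -1, 3).
λ=0: eigenvector (1, 0, 3).
P = [[0, 1, 1], [1, -1, 0], [-1, 3, 3]], D = diag(-6, -4, 0), P⁻¹ = [[3, 0, -1], [3, -1, -1], [-2, 1, 1]].
M³ = P·diag(-216, -64, 0)·P⁻¹ = [[-192, 64, 64], [-456, -64, 152], [72, 192, -24]].
The requested entry is 192.

192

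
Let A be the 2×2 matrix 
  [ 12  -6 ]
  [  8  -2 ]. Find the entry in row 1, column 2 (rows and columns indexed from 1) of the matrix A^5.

-20256

Characteristic polynomial: r^2 - 10r + 24 = (r - 6)(r - 4), so the eigenvalues are 4, 6.
r=6: eigenvector (1, 1).
r=4: eigenvector (3, 4).
P = [[1, 3], [1, 4]], D = diag(6, 4), P⁻¹ = [[4, -3], [-1, 1]].
A⁵ = P·diag(7776, 1024)·P⁻¹ = [[28032, -20256], [27008, -19232]].
The requested entry is -20256.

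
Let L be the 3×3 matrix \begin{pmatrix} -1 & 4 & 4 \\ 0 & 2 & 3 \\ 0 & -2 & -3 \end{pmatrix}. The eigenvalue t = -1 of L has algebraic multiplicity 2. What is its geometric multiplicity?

2

L + 1I = [[0, 4, 4], [0, 3, 3], [0, -2, -2]].
This matrix has rank 1, so its null space has dimension 3 − 1 = 2.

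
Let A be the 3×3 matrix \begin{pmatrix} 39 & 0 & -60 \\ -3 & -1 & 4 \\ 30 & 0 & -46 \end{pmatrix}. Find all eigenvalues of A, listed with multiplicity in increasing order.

Characteristic polynomial: p(λ) = λ^3 + 8λ^2 + 13λ + 6 = (λ + 1)^2(λ + 6).
Roots (with multiplicity): -6, -1, -1.

-6, -1, -1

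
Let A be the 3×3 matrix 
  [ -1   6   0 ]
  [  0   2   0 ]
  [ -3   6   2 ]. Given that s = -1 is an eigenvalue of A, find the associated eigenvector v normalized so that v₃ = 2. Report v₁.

2

A + 1I = [[0, 6, 0], [0, 3, 0], [-3, 6, 3]].
Solving (A + 1I)v = 0 gives the eigenspace spanned by (2, 0, 2).
With v₃ = 2, v = (2, 0, 2), so v₁ = 2.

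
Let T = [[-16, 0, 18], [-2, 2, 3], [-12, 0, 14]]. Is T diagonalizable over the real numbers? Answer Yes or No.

No

Characteristic polynomial: p(r) = r^3 - 12r + 16 = (r - 2)^2(r + 4).
r = 2 has algebraic multiplicity 2; rank(T − 2I) = 2, so geometric multiplicity = 1.
Geometric multiplicity < algebraic multiplicity, so T is not diagonalizable.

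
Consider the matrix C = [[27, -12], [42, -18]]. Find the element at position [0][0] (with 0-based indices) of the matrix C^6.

368145

Characteristic polynomial: μ^2 - 9μ + 18 = (μ - 6)(μ - 3), so the eigenvalues are 3, 6.
μ=6: eigenvector (4, 7).
μ=3: eigenvector (1, 2).
P = [[4, 1], [7, 2]], D = diag(6, 3), P⁻¹ = [[2, -1], [-7, 4]].
C⁶ = P·diag(46656, 729)·P⁻¹ = [[368145, -183708], [642978, -320760]].
The requested entry is 368145.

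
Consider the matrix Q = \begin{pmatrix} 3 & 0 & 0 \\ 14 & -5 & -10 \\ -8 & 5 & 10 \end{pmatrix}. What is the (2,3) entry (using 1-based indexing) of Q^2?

-50

Characteristic polynomial: r^3 - 8r^2 + 15r = r(r - 5)(r - 3), so the eigenvalues are 0, 3, 5.
r=3: eigenvector (1, 3, -1).
r=0: eigenvector (0, -2, 1).
r=5: eigenvector (0, -1, 1).
P = [[1, 0, 0], [3, -2, -1], [-1, 1, 1]], D = diag(3, 0, 5), P⁻¹ = [[1, 0, 0], [2, -1, -1], [-1, 1, 2]].
Q² = P·diag(9, 0, 25)·P⁻¹ = [[9, 0, 0], [52, -25, -50], [-34, 25, 50]].
The requested entry is -50.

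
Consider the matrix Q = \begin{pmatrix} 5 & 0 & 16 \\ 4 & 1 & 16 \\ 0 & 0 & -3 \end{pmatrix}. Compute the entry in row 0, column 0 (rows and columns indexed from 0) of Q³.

125

Characteristic polynomial: r^3 - 3r^2 - 13r + 15 = (r - 5)(r - 1)(r + 3), so the eigenvalues are -3, 1, 5.
r=5: eigenvector (1, 1, 0).
r=1: eigenvector (0, 1, 0).
r=-3: eigenvector (-2, -2, 1).
P = [[1, 0, -2], [1, 1, -2], [0, 0, 1]], D = diag(5, 1, -3), P⁻¹ = [[1, 0, 2], [-1, 1, 0], [0, 0, 1]].
Q³ = P·diag(125, 1, -27)·P⁻¹ = [[125, 0, 304], [124, 1, 304], [0, 0, -27]].
The requested entry is 125.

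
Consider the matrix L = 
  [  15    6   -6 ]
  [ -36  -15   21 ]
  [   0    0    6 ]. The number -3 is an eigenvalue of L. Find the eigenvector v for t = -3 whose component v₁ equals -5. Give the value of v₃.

0

L + 3I = [[18, 6, -6], [-36, -12, 21], [0, 0, 9]].
Solving (L + 3I)v = 0 gives the eigenspace spanned by (-5, 15, 0).
With v₁ = -5, v = (-5, 15, 0), so v₃ = 0.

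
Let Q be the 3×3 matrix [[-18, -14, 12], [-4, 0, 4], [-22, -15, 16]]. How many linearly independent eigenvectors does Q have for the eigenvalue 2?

Q − 2I = [[-20, -14, 12], [-4, -2, 4], [-22, -15, 14]].
This matrix has rank 2, so its null space has dimension 3 − 2 = 1.

1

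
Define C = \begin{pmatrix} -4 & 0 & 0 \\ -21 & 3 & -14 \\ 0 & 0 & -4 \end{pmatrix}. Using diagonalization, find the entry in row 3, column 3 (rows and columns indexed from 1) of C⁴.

256

Characteristic polynomial: μ^3 + 5μ^2 - 8μ - 48 = (μ - 3)(μ + 4)^2, so the eigenvalues are -4, -4, 3.
μ=-4: eigenvector (1, -1, -2).
μ=3: eigenvector (0, 1, 0).
μ=-4: eigenvector (2, 0, -3).
P = [[1, 0, 2], [-1, 1, 0], [-2, 0, -3]], D = diag(-4, 3, -4), P⁻¹ = [[-3, 0, -2], [-3, 1, -2], [2, 0, 1]].
C⁴ = P·diag(256, 81, 256)·P⁻¹ = [[256, 0, 0], [525, 81, 350], [0, 0, 256]].
The requested entry is 256.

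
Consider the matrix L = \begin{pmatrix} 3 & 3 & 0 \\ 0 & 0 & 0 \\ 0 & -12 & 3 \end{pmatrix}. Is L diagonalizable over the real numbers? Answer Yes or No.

Yes

Characteristic polynomial: p(t) = t^3 - 6t^2 + 9t = t(t - 3)^2.
t = 3 has algebraic multiplicity 2; rank(L − 3I) = 1, so geometric multiplicity = 2.
Every eigenvalue has geometric = algebraic multiplicity, so L is diagonalizable.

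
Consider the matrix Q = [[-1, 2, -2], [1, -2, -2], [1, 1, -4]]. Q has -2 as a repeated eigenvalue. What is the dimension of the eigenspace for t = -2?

Q + 2I = [[1, 2, -2], [1, 0, -2], [1, 1, -2]].
This matrix has rank 2, so its null space has dimension 3 − 2 = 1.

1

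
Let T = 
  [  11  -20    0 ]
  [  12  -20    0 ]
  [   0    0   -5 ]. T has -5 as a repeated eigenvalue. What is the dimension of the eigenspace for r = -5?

T + 5I = [[16, -20, 0], [12, -15, 0], [0, 0, 0]].
This matrix has rank 1, so its null space has dimension 3 − 1 = 2.

2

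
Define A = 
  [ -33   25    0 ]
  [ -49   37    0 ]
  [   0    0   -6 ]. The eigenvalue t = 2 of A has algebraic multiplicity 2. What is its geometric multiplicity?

1

A − 2I = [[-35, 25, 0], [-49, 35, 0], [0, 0, -8]].
This matrix has rank 2, so its null space has dimension 3 − 2 = 1.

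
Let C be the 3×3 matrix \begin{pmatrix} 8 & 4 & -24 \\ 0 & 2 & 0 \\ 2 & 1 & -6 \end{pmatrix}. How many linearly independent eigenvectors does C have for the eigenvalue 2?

1

C − 2I = [[6, 4, -24], [0, 0, 0], [2, 1, -8]].
This matrix has rank 2, so its null space has dimension 3 − 2 = 1.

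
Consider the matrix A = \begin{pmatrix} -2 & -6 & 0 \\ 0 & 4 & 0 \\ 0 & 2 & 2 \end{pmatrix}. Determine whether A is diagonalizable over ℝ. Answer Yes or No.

Characteristic polynomial: p(s) = s^3 - 4s^2 - 4s + 16 = (s - 4)(s - 2)(s + 2).
All 3 eigenvalues are distinct, so A is diagonalizable.

Yes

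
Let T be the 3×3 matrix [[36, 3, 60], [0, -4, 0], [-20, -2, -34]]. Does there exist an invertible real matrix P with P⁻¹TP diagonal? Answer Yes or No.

No

Characteristic polynomial: p(r) = r^3 + 2r^2 - 32r - 96 = (r - 6)(r + 4)^2.
r = -4 has algebraic multiplicity 2; rank(T + 4I) = 2, so geometric multiplicity = 1.
Geometric multiplicity < algebraic multiplicity, so T is not diagonalizable.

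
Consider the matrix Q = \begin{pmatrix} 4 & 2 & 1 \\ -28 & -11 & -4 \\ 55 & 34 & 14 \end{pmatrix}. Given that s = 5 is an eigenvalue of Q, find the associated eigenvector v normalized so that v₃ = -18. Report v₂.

Q − 5I = [[-1, 2, 1], [-28, -16, -4], [55, 34, 9]].
Solving (Q − 5I)v = 0 gives the eigenspace spanned by (-2, 8, -18).
With v₃ = -18, v = (-2, 8, -18), so v₂ = 8.

8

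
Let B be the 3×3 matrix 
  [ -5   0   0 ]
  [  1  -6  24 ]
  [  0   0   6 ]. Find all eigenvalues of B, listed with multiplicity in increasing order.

-6, -5, 6

Characteristic polynomial: p(t) = t^3 + 5t^2 - 36t - 180 = (t - 6)(t + 5)(t + 6).
Roots (with multiplicity): -6, -5, 6.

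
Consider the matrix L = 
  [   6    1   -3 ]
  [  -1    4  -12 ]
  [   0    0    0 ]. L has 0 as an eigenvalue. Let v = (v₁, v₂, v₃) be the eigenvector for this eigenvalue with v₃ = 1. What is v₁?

L = [[6, 1, -3], [-1, 4, -12], [0, 0, 0]].
Solving (L)v = 0 gives the eigenspace spanned by (0, 3, 1).
With v₃ = 1, v = (0, 3, 1), so v₁ = 0.

0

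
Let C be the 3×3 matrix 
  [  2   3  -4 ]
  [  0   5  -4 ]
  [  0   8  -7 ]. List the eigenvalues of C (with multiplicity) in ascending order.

-3, 1, 2

Characteristic polynomial: p(r) = r^3 - 7r + 6 = (r - 2)(r - 1)(r + 3).
Roots (with multiplicity): -3, 1, 2.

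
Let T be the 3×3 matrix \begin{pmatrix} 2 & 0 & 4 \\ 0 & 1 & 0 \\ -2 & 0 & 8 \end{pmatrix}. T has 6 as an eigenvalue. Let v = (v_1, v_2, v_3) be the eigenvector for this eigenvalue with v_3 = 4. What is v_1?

4

T − 6I = [[-4, 0, 4], [0, -5, 0], [-2, 0, 2]].
Solving (T − 6I)v = 0 gives the eigenspace spanned by (4, 0, 4).
With v_3 = 4, v = (4, 0, 4), so v_1 = 4.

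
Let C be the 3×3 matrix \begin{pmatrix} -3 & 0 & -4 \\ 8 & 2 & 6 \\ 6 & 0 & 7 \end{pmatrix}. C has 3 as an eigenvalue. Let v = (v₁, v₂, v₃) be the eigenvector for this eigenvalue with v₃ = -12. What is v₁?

C − 3I = [[-6, 0, -4], [8, -1, 6], [6, 0, 4]].
Solving (C − 3I)v = 0 gives the eigenspace spanned by (8, -8, -12).
With v₃ = -12, v = (8, -8, -12), so v₁ = 8.

8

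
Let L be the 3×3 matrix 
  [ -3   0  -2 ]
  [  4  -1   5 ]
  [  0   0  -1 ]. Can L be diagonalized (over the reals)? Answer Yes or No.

No

Characteristic polynomial: p(μ) = μ^3 + 5μ^2 + 7μ + 3 = (μ + 1)^2(μ + 3).
μ = -1 has algebraic multiplicity 2; rank(L + 1I) = 2, so geometric multiplicity = 1.
Geometric multiplicity < algebraic multiplicity, so L is not diagonalizable.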